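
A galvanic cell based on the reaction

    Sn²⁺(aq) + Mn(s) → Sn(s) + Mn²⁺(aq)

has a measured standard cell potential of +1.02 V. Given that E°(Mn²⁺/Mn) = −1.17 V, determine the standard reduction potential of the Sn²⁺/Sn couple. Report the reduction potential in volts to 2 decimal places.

In the reaction as written the Sn²⁺/Sn couple is reduced (cathode) and Mn²⁺/Mn is oxidized (anode), so E°cell = E°(Sn²⁺/Sn) − E°(Mn²⁺/Mn).
E°(Sn²⁺/Sn) = E°cell + E°(anode) = +1.02 + (−1.17) = −0.15 V.

−0.15 V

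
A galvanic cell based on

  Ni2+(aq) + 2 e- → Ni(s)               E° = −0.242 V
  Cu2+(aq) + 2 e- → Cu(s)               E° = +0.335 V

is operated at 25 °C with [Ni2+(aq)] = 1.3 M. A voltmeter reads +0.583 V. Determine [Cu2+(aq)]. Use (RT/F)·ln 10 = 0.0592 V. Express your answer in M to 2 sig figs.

Cu²⁺/Cu is the cathode (higher E°); E°cell = +0.335 − (−0.242) = +0.577 V with n = 2.
Rearranging E = E° − (0.0592/n)·log Q gives log Q = 2(+0.577 − (+0.583))/0.0592 = −0.203.
The balanced reaction is Cu2+(aq) + Ni(s) → Cu(s) + Ni2+(aq), so Q = [Ni2+(aq)] / [Cu2+(aq)].
Substituting the known concentrations and solving, log [Cu2+(aq)] = 0.317 and [Cu2+(aq)] = 2.1 M.

2.1 M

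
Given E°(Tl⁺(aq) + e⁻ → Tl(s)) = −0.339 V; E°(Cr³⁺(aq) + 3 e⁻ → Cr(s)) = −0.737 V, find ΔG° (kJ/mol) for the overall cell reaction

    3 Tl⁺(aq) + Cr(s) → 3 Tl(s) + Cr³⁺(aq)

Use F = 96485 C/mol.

In the reaction as written Tl⁺(aq) is reduced, so the Tl⁺/Tl couple is the cathode and Cr³⁺/Cr is the anode.
E°cell = −0.339 − (−0.737) = +0.398 V; balancing electrons gives n = 3.
ΔG° = −nFE°cell = −(3)(96485)(+0.398) J/mol = −115 kJ/mol.

−115 kJ/mol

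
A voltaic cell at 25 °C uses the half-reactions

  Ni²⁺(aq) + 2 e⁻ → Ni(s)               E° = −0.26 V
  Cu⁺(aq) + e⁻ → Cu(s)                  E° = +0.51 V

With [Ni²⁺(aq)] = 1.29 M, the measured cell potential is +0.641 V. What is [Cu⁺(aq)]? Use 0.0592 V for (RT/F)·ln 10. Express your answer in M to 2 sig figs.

0.0075 M

Cu⁺/Cu is the cathode (higher E°); E°cell = +0.51 − (−0.26) = +0.77 V with n = 2.
From the Nernst equation, log Q = n(E° − E)/0.0592 = 2·(+0.77 − (+0.641))/0.0592 = 4.358.
For 2 Cu⁺(aq) + Ni(s) → 2 Cu(s) + Ni²⁺(aq), the reaction quotient is Q = [Ni²⁺(aq)] / [Cu⁺(aq)]^2.
Substituting the known concentrations and solving, log [Cu⁺(aq)] = −2.124 and [Cu⁺(aq)] = 0.0075 M.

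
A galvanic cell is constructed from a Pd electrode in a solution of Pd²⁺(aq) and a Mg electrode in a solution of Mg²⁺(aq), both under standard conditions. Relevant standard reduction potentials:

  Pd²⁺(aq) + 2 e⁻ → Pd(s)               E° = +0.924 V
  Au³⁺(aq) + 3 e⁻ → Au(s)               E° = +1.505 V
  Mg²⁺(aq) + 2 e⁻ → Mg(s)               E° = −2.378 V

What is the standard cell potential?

+3.302 V

The Pd²⁺/Pd couple has the higher E°, so Pd ion is reduced (cathode) and Mg is oxidized (anode).
E°cell = E°(cathode) − E°(anode) = +0.924 − (−2.378) = +3.302 V.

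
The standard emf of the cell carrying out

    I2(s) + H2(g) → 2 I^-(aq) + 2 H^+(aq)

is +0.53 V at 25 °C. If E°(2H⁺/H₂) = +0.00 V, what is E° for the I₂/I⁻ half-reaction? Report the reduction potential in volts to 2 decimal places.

In the reaction as written the I₂/I⁻ couple is reduced (cathode) and 2H⁺/H₂ is oxidized (anode), so E°cell = E°(I₂/I⁻) − E°(2H⁺/H₂).
E°(I₂/I⁻) = E°cell + E°(anode) = +0.53 + (+0.00) = +0.53 V.

+0.53 V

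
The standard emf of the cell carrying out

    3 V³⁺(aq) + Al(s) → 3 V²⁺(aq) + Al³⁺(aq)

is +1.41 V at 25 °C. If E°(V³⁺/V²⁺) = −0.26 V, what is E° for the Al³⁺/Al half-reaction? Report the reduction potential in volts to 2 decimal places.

−1.67 V

In the reaction as written the V³⁺/V²⁺ couple is reduced (cathode) and Al³⁺/Al is oxidized (anode), so E°cell = E°(V³⁺/V²⁺) − E°(Al³⁺/Al).
E°(Al³⁺/Al) = E°(cathode) − E°cell = −0.26 − (+1.41) = −1.67 V.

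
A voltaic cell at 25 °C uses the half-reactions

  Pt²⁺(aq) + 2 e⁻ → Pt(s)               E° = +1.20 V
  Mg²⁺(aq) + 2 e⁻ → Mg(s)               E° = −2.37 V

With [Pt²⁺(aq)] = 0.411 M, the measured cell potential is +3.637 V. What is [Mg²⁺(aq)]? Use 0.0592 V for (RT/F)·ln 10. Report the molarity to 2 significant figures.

With Pt²⁺/Pt at the cathode and Mg²⁺/Mg at the anode, E°cell = +1.20 − (−2.37) = +3.57 V (n = 2).
Rearranging E = E° − (0.0592/n)·log Q gives log Q = 2(+3.57 − (+3.637))/0.0592 = −2.264.
For Pt²⁺(aq) + Mg(s) → Pt(s) + Mg²⁺(aq), the reaction quotient is Q = [Mg²⁺(aq)] / [Pt²⁺(aq)].
Isolating [Mg²⁺(aq)] in Q = 10^{−2.264} yields log [Mg²⁺(aq)] = −2.650, i.e. 0.0022 M.

0.0022 M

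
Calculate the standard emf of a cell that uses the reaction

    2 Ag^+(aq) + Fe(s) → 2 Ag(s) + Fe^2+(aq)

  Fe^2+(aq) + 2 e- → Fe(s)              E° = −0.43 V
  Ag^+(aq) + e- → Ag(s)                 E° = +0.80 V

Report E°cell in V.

+1.23 V

Ag^+(aq) gains electrons, so the Ag⁺/Ag couple is the cathode; the Fe²⁺/Fe couple is the anode.
E°cell = E°(cathode) − E°(anode) = +0.80 − (−0.43) = +1.23 V.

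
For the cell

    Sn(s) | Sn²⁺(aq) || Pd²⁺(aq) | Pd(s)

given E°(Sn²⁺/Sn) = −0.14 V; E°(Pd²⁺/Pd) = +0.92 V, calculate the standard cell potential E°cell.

+1.06 V

By convention the left-hand electrode in cell notation is the anode (oxidation) and the right-hand electrode is the cathode (reduction).
E°cell = E°(right) − E°(left) = +0.92 − (−0.14) = +1.06 V.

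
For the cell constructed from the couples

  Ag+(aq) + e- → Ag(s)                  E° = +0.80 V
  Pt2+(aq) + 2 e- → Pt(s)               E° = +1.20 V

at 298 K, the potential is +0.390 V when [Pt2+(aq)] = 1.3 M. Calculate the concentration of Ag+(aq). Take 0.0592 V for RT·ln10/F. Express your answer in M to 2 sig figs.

Pt²⁺/Pt is the cathode (higher E°); E°cell = +1.20 − (+0.80) = +0.40 V with n = 2.
From the Nernst equation, log Q = n(E° − E)/0.0592 = 2·(+0.40 − (+0.390))/0.0592 = 0.338.
Balancing electrons gives Pt2+(aq) + 2 Ag(s) → Pt(s) + 2 Ag+(aq); thus Q = [Ag+(aq)]^2 / [Pt2+(aq)].
Substituting the known concentrations and solving, log [Ag+(aq)] = 0.226 and [Ag+(aq)] = 1.7 M.

1.7 M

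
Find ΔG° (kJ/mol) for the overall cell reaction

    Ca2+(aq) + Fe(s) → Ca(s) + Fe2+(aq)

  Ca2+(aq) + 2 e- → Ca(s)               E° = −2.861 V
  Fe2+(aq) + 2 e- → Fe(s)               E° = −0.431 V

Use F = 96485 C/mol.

In the reaction as written Ca2+(aq) is reduced, so the Ca²⁺/Ca couple is the cathode and Fe²⁺/Fe is the anode.
E°cell = −2.861 − (−0.431) = −2.430 V; balancing electrons gives n = 2.
ΔG° = −nFE°cell = −(2)(96485)(−2.430) J/mol = +469 kJ/mol.

+469 kJ/mol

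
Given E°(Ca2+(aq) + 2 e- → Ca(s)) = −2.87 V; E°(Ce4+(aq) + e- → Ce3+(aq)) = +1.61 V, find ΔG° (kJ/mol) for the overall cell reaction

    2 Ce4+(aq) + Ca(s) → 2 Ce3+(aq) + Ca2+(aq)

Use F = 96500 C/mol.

−865 kJ/mol

In the reaction as written Ce4+(aq) is reduced, so the Ce⁴⁺/Ce³⁺ couple is the cathode and Ca²⁺/Ca is the anode.
E°cell = +1.61 − (−2.87) = +4.48 V; balancing electrons gives n = 2.
ΔG° = −nFE°cell = −(2)(96500)(+4.48) J/mol = −865 kJ/mol.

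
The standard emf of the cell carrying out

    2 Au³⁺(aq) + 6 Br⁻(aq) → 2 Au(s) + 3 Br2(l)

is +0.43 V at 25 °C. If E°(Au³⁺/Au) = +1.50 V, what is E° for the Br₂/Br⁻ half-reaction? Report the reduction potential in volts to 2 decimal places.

In the reaction as written the Au³⁺/Au couple is reduced (cathode) and Br₂/Br⁻ is oxidized (anode), so E°cell = E°(Au³⁺/Au) − E°(Br₂/Br⁻).
E°(Br₂/Br⁻) = E°(cathode) − E°cell = +1.50 − (+0.43) = +1.07 V.

+1.07 V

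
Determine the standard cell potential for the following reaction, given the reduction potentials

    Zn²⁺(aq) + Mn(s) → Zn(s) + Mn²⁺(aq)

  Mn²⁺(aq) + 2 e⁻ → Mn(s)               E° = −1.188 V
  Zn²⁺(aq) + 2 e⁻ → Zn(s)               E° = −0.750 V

+0.438 V

Zn²⁺(aq) gains electrons, so the Zn²⁺/Zn couple is the cathode; the Mn²⁺/Mn couple is the anode.
E°cell = E°(cathode) − E°(anode) = −0.750 − (−1.188) = +0.438 V.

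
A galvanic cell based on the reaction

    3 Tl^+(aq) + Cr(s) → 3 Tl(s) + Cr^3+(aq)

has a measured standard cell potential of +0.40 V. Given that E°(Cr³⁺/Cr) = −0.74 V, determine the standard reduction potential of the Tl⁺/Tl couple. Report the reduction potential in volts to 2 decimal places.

−0.34 V

In the reaction as written the Tl⁺/Tl couple is reduced (cathode) and Cr³⁺/Cr is oxidized (anode), so E°cell = E°(Tl⁺/Tl) − E°(Cr³⁺/Cr).
E°(Tl⁺/Tl) = E°cell + E°(anode) = +0.40 + (−0.74) = −0.34 V.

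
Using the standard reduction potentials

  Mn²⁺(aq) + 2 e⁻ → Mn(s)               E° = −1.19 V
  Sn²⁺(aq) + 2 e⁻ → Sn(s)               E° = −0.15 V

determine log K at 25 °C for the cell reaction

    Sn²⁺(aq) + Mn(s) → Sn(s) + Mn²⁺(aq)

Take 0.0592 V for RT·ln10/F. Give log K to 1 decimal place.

The Sn²⁺/Sn couple is reduced (cathode); E°cell = −0.15 − (−1.19) = +1.04 V with n = 2.
At equilibrium E = 0, so log K = nE°cell / 0.0592 = (2)(+1.04) / 0.0592 = 35.1.

log K = 35.1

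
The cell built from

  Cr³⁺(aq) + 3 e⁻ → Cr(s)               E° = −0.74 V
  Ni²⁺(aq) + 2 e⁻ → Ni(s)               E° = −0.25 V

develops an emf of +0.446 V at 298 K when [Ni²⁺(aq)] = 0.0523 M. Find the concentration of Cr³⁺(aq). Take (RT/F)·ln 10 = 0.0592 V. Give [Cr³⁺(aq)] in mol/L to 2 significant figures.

The Ni²⁺/Ni couple has the larger reduction potential, so it is the cathode: E°cell = −0.25 − (−0.74) = +0.49 V and n = 6.
Rearranging E = E° − (0.0592/n)·log Q gives log Q = 6(+0.49 − (+0.446))/0.0592 = 4.459.
Balancing electrons gives 3 Ni²⁺(aq) + 2 Cr(s) → 3 Ni(s) + 2 Cr³⁺(aq); thus Q = [Cr³⁺(aq)]^2 / [Ni²⁺(aq)]^3.
Isolating [Cr³⁺(aq)] in Q = 10^{4.459} yields log [Cr³⁺(aq)] = 0.307, i.e. 2.0 M.

2.0 M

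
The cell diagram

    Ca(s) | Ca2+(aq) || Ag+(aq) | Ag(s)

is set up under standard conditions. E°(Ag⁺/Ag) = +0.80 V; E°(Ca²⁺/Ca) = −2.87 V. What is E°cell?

+3.67 V

By convention the left-hand electrode in cell notation is the anode (oxidation) and the right-hand electrode is the cathode (reduction).
E°cell = E°(right) − E°(left) = +0.80 − (−2.87) = +3.67 V.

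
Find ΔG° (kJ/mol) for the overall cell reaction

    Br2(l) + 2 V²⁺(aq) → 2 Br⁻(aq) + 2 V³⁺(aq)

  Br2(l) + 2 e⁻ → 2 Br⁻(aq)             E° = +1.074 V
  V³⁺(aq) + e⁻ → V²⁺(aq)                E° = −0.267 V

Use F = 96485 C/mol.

−259 kJ/mol

In the reaction as written Br2(l) is reduced, so the Br₂/Br⁻ couple is the cathode and V³⁺/V²⁺ is the anode.
E°cell = +1.074 − (−0.267) = +1.341 V; balancing electrons gives n = 2.
ΔG° = −nFE°cell = −(2)(96485)(+1.341) J/mol = −259 kJ/mol.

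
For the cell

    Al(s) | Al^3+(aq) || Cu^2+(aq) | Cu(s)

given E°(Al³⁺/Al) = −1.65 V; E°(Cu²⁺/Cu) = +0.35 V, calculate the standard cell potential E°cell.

+2.00 V

By convention the left-hand electrode in cell notation is the anode (oxidation) and the right-hand electrode is the cathode (reduction).
E°cell = E°(right) − E°(left) = +0.35 − (−1.65) = +2.00 V.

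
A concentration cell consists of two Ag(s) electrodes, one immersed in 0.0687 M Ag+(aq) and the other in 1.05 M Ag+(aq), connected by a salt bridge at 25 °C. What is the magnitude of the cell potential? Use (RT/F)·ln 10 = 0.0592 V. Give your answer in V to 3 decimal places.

For a concentration cell E°cell = 0, since both electrodes use the same couple.
The compartment with the higher Ag+(aq) concentration (1.05 M) acts as the cathode; ions are reduced there and produced at the dilute (0.0687 M) anode.
With n = 1, Ecell = −(0.0592/1)·log([dilute]/[conc]) = −(0.0592/1)·log(0.0687/1.05) = +0.070 V.

0.070 V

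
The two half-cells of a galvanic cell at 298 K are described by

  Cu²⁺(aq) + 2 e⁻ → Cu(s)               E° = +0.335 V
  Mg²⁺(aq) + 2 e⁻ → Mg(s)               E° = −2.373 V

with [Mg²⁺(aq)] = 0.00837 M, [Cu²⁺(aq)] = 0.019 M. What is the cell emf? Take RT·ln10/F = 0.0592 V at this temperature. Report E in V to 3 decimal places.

+2.719 V

The Cu²⁺/Cu couple has the more positive E°, so it is the cathode; Mg²⁺/Mg is the anode.
E°cell = +0.335 − (−2.373) = +2.708 V, with n = 2 electrons transferred.
The balanced reaction is Cu²⁺(aq) + Mg(s) → Cu(s) + Mg²⁺(aq), so Q = [Mg²⁺(aq)] / [Cu²⁺(aq)] = 0.441 and log Q = −0.356.
Applying E = E° − (RT ln10/nF)·log Q gives +2.708 − (0.0592/2)(−0.356) = +2.719 V.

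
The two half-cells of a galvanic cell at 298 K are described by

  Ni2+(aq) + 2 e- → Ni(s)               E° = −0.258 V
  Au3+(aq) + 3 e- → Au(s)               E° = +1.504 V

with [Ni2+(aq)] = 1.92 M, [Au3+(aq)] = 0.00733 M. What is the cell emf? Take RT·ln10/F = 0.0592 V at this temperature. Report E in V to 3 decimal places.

+1.711 V

Au³⁺/Au is reduced (cathode, E° = +1.504 V) and Ni²⁺/Ni is oxidized (anode).
The standard potential is +1.504 − (−0.258) = +1.762 V and the balanced reaction transfers n = 6 electrons.
The balanced reaction is 2 Au3+(aq) + 3 Ni(s) → 2 Au(s) + 3 Ni2+(aq), so Q = [Ni2+(aq)]^3 / [Au3+(aq)]^2 = 1.32×10^5 and log Q = 5.120.
Applying E = E° − (RT ln10/nF)·log Q gives +1.762 − (0.0592/6)(5.120) = +1.711 V.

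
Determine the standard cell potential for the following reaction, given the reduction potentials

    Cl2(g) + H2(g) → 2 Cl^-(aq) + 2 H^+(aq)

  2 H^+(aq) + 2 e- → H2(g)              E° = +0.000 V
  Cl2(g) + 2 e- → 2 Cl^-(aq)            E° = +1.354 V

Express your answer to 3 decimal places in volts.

In the reaction as written, Cl2(g) is reduced (cathode) and H^+(aq) is produced by oxidation at the anode.
E°cell = E°(cathode) − E°(anode) = +1.354 − (+0.000) = +1.354 V.

+1.354 V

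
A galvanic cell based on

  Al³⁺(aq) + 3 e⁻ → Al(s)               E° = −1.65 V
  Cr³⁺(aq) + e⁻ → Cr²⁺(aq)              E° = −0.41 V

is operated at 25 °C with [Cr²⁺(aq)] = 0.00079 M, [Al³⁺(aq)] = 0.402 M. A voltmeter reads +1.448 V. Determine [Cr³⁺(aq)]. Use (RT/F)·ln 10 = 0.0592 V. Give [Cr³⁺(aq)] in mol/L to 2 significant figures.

1.9 M

With Cr³⁺/Cr²⁺ at the cathode and Al³⁺/Al at the anode, E°cell = −0.41 − (−1.65) = +1.24 V (n = 3).
Rearranging E = E° − (0.0592/n)·log Q gives log Q = 3(+1.24 − (+1.448))/0.0592 = −10.541.
The balanced reaction is 3 Cr³⁺(aq) + Al(s) → 3 Cr²⁺(aq) + Al³⁺(aq), so Q = ([Cr²⁺(aq)]^3·[Al³⁺(aq)]) / [Cr³⁺(aq)]^3.
Isolating [Cr³⁺(aq)] in Q = 10^{−10.541} yields log [Cr³⁺(aq)] = 0.279, i.e. 1.9 M.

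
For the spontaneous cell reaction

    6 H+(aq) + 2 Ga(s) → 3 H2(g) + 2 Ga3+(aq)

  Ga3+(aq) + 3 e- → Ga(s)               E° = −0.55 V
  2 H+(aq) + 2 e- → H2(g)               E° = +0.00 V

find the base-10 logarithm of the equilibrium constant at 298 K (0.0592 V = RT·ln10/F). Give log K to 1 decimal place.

The 2H⁺/H₂ couple is reduced (cathode); E°cell = +0.00 − (−0.55) = +0.55 V with n = 6.
At equilibrium E = 0, so log K = nE°cell / 0.0592 = (6)(+0.55) / 0.0592 = 55.7.

log K = 55.7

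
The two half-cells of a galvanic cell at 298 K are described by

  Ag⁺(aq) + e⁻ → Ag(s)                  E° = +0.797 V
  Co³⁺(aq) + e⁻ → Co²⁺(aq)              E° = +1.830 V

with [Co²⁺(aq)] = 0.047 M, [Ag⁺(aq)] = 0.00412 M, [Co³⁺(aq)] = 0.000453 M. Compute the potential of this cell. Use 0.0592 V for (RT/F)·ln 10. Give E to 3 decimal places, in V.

The Co³⁺/Co²⁺ couple has the more positive E°, so it is the cathode; Ag⁺/Ag is the anode.
E°cell = E°cat − E°an = +1.830 − (+0.797) = +1.033 V; n = 1.
The balanced reaction is Co³⁺(aq) + Ag(s) → Co²⁺(aq) + Ag⁺(aq), so Q = ([Co²⁺(aq)]·[Ag⁺(aq)]) / [Co³⁺(aq)] = 0.427 and log Q = −0.369.
By the Nernst equation, E = +1.033 − (0.0592/1)·(−0.369) = +1.055 V.

+1.055 V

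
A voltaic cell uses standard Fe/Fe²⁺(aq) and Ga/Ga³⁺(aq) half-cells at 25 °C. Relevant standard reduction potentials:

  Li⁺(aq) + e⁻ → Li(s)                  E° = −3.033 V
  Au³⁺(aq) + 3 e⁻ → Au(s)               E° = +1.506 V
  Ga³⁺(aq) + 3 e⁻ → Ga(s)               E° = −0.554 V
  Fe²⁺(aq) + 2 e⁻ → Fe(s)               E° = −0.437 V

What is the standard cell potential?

Of the two couples in this cell, the one with the more positive reduction potential is reduced at the cathode: here that is Fe²⁺/Fe (−0.437 V); Ga³⁺/Ga (−0.554 V) is the anode.
E°cell = E°(cathode) − E°(anode) = −0.437 − (−0.554) = +0.117 V.

+0.117 V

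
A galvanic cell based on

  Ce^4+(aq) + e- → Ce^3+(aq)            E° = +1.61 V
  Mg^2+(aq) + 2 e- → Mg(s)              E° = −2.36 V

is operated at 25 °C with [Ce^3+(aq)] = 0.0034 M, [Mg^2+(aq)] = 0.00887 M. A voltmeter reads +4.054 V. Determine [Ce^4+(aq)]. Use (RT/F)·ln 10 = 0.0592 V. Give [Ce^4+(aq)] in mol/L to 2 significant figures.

Ce⁴⁺/Ce³⁺ is the cathode (higher E°); E°cell = +1.61 − (−2.36) = +3.97 V with n = 2.
Rearranging E = E° − (0.0592/n)·log Q gives log Q = 2(+3.97 − (+4.054))/0.0592 = −2.838.
Balancing electrons gives 2 Ce^4+(aq) + Mg(s) → 2 Ce^3+(aq) + Mg^2+(aq); thus Q = ([Ce^3+(aq)]^2·[Mg^2+(aq)]) / [Ce^4+(aq)]^2.
Solving for the unknown gives log [Ce^4+(aq)] = −2.076, so [Ce^4+(aq)] ≈ 0.0084 M.

0.0084 M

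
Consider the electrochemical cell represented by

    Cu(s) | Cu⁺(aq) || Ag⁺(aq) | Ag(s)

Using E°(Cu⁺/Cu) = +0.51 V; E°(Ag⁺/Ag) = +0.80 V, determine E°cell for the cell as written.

+0.29 V

By convention the left-hand electrode in cell notation is the anode (oxidation) and the right-hand electrode is the cathode (reduction).
E°cell = E°(right) − E°(left) = +0.80 − (+0.51) = +0.29 V.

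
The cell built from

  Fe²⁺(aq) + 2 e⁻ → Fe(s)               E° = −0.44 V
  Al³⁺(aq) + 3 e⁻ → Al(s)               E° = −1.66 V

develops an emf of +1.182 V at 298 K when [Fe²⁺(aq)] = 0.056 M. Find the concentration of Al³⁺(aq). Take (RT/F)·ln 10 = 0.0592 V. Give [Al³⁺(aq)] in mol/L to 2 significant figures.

The Fe²⁺/Fe couple has the larger reduction potential, so it is the cathode: E°cell = −0.44 − (−1.66) = +1.22 V and n = 6.
Rearranging E = E° − (0.0592/n)·log Q gives log Q = 6(+1.22 − (+1.182))/0.0592 = 3.851.
The balanced reaction is 3 Fe²⁺(aq) + 2 Al(s) → 3 Fe(s) + 2 Al³⁺(aq), so Q = [Al³⁺(aq)]^2 / [Fe²⁺(aq)]^3.
Solving for the unknown gives log [Al³⁺(aq)] = 0.048, so [Al³⁺(aq)] ≈ 1.1 M.

1.1 M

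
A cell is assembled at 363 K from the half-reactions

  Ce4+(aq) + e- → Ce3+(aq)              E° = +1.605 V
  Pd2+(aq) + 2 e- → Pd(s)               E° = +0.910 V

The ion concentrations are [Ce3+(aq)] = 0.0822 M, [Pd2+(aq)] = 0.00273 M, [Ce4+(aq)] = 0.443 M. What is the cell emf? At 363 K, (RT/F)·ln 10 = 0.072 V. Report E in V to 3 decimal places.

Since E°(Ce⁴⁺/Ce³⁺) > E°(Pd²⁺/Pd), Ce⁴⁺/Ce³⁺ serves as the cathode.
The standard potential is +1.605 − (+0.910) = +0.695 V and the balanced reaction transfers n = 2 electrons.
The balanced reaction is 2 Ce4+(aq) + Pd(s) → 2 Ce3+(aq) + Pd2+(aq), so Q = ([Ce3+(aq)]^2·[Pd2+(aq)]) / [Ce4+(aq)]^2 = 9.4×10^−5 and log Q = −4.027.
Applying E = E° − (RT ln10/nF)·log Q gives +0.695 − (0.072/2)(−4.027) = +0.840 V.

+0.840 V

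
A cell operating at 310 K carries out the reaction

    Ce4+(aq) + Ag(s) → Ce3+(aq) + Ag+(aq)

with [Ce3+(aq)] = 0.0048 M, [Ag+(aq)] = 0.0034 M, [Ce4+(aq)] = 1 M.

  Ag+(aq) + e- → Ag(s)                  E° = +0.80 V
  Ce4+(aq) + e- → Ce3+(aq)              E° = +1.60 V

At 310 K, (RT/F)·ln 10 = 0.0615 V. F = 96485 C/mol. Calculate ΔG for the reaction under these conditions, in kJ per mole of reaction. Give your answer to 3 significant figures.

The standard cell potential is +1.60 − (+0.80) = +0.80 V, with n = 1 electron in the balanced equation.
Here Q = ([Ce3+(aq)]·[Ag+(aq)]) / [Ce4+(aq)] = 1.63×10^−5 (log Q = −4.787), giving E = +0.80 − (0.0615/1)·(−4.787) = +1.0944 V.
Then ΔG = −nFE = −1 × 96485 × +1.0944 J/mol = −106 kJ/mol.

−106 kJ/mol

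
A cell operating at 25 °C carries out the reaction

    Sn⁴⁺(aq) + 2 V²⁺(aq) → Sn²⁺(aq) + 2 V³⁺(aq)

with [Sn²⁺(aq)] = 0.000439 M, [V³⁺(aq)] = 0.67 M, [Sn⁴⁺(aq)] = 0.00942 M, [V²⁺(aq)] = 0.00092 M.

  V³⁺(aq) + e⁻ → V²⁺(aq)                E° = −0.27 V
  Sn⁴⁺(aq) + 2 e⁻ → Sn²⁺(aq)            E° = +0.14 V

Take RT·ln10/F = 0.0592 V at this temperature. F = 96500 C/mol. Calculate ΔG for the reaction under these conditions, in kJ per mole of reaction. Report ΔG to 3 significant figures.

E°cell = +0.14 − (−0.27) = +0.41 V; the balanced reaction transfers n = 2 electrons.
Here Q = ([Sn²⁺(aq)]·[V³⁺(aq)]^2) / ([Sn⁴⁺(aq)]·[V²⁺(aq)]^2) = 2.47×10^4 (log Q = 4.393), giving E = +0.41 − (0.0592/2)·(4.393) = +0.2800 V.
Then ΔG = −nFE = −2 × 96500 × +0.2800 J/mol = −54.0 kJ/mol.

−54.0 kJ/mol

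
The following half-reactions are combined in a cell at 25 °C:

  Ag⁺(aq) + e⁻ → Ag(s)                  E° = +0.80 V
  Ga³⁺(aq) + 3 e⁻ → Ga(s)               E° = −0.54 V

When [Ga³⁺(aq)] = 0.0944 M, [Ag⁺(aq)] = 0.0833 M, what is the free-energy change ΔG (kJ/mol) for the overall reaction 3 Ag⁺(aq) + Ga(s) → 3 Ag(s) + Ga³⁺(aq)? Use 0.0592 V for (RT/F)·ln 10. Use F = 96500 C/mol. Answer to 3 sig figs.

−375 kJ/mol

The standard cell potential is +0.80 − (−0.54) = +1.34 V, with n = 3 electrons in the balanced equation.
The reaction quotient is [Ga³⁺(aq)] / [Ag⁺(aq)]^3 = 163; by Nernst, E = +1.34 − (0.0592/3)(2.213) = +1.2963 V.
ΔG = −nFE = −(3)(96500)(+1.2963) J/mol = −375 kJ/mol.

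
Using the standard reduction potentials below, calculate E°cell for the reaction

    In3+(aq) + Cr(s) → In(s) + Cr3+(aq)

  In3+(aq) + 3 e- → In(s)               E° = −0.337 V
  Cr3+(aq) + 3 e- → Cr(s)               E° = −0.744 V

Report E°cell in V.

In the reaction as written, In3+(aq) is reduced (cathode) and Cr3+(aq) is produced by oxidation at the anode.
E°cell = E°(cathode) − E°(anode) = −0.337 − (−0.744) = +0.407 V.
The positive value indicates the reaction is spontaneous as written.

+0.407 V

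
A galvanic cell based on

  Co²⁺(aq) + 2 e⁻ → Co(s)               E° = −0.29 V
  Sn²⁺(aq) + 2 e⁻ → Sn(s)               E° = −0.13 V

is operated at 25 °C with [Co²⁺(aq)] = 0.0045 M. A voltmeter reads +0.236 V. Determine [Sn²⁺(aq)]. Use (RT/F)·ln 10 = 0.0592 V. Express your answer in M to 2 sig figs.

1.7 M

The Sn²⁺/Sn couple has the larger reduction potential, so it is the cathode: E°cell = −0.13 − (−0.29) = +0.16 V and n = 2.
Since E = E° − (0.0592/n)·log Q, log Q = n(E° − E)/0.0592 = −2.568.
For Sn²⁺(aq) + Co(s) → Sn(s) + Co²⁺(aq), the reaction quotient is Q = [Co²⁺(aq)] / [Sn²⁺(aq)].
Substituting the known concentrations and solving, log [Sn²⁺(aq)] = 0.221 and [Sn²⁺(aq)] = 1.7 M.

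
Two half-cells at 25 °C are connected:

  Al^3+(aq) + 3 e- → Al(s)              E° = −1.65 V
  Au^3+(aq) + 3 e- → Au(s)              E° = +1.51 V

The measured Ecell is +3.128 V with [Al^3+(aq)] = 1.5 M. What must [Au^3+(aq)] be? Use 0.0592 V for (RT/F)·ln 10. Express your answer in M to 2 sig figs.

0.036 M

The Au³⁺/Au couple has the larger reduction potential, so it is the cathode: E°cell = +1.51 − (−1.65) = +3.16 V and n = 3.
From the Nernst equation, log Q = n(E° − E)/0.0592 = 3·(+3.16 − (+3.128))/0.0592 = 1.622.
The balanced reaction is Au^3+(aq) + Al(s) → Au(s) + Al^3+(aq), so Q = [Al^3+(aq)] / [Au^3+(aq)].
Isolating [Au^3+(aq)] in Q = 10^{1.622} yields log [Au^3+(aq)] = −1.446, i.e. 0.036 M.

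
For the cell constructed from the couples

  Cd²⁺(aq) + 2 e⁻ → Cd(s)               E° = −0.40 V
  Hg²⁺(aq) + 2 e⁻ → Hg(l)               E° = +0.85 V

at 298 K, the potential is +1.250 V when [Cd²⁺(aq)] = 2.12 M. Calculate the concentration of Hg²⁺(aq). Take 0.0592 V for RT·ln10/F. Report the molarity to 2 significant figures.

Hg²⁺/Hg is the cathode (higher E°); E°cell = +0.85 − (−0.40) = +1.25 V with n = 2.
From the Nernst equation, log Q = n(E° − E)/0.0592 = 2·(+1.25 − (+1.250))/0.0592 = 0.000.
The balanced reaction is Hg²⁺(aq) + Cd(s) → Hg(l) + Cd²⁺(aq), so Q = [Cd²⁺(aq)] / [Hg²⁺(aq)].
Solving for the unknown gives log [Hg²⁺(aq)] = 0.326, so [Hg²⁺(aq)] ≈ 2.1 M.

2.1 M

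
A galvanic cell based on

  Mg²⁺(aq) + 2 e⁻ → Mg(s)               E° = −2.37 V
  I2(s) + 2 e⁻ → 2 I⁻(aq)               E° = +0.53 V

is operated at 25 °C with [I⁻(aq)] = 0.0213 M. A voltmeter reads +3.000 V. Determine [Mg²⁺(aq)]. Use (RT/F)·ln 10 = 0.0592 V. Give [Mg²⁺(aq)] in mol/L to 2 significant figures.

The I₂/I⁻ couple has the larger reduction potential, so it is the cathode: E°cell = +0.53 − (−2.37) = +2.90 V and n = 2.
From the Nernst equation, log Q = n(E° − E)/0.0592 = 2·(+2.90 − (+3.000))/0.0592 = −3.378.
Balancing electrons gives I2(s) + Mg(s) → 2 I⁻(aq) + Mg²⁺(aq); thus Q = [I⁻(aq)]^2·[Mg²⁺(aq)].
Isolating [Mg²⁺(aq)] in Q = 10^{−3.378} yields log [Mg²⁺(aq)] = −0.035, i.e. 0.92 M.

0.92 M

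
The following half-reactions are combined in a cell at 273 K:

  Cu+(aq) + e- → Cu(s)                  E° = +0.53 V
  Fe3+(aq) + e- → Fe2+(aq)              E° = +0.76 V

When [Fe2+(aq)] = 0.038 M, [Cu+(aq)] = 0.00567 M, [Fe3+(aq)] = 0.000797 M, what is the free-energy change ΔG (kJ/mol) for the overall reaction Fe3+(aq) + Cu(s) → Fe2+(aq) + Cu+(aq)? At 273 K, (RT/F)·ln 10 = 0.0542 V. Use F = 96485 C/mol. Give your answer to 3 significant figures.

−25.2 kJ/mol

The standard cell potential is +0.76 − (+0.53) = +0.23 V, with n = 1 electron in the balanced equation.
Here Q = ([Fe2+(aq)]·[Cu+(aq)]) / [Fe3+(aq)] = 0.27 (log Q = −0.568), giving E = +0.23 − (0.0542/1)·(−0.568) = +0.2608 V.
Finally ΔG = −nFE = −(1)(96485 C/mol)(+0.2608 V) = −25.2 kJ/mol.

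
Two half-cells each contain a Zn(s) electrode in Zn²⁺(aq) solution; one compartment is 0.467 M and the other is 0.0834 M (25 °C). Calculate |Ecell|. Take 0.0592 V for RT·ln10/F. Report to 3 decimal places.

For a concentration cell E°cell = 0, since both electrodes use the same couple.
The compartment with the higher Zn²⁺(aq) concentration (0.467 M) acts as the cathode; ions are reduced there and produced at the dilute (0.0834 M) anode.
With n = 2, Ecell = −(0.0592/2)·log([dilute]/[conc]) = −(0.0592/2)·log(0.0834/0.467) = +0.022 V.

0.022 V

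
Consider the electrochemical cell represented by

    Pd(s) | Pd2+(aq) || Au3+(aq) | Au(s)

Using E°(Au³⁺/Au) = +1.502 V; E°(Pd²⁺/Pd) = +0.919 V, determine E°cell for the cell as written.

+0.583 V

By convention the left-hand electrode in cell notation is the anode (oxidation) and the right-hand electrode is the cathode (reduction).
E°cell = E°(right) − E°(left) = +1.502 − (+0.919) = +0.583 V.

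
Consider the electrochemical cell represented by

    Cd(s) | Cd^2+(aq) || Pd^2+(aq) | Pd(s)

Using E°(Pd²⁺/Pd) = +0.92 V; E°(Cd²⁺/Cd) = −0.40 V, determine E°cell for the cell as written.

+1.32 V

By convention the left-hand electrode in cell notation is the anode (oxidation) and the right-hand electrode is the cathode (reduction).
E°cell = E°(right) − E°(left) = +0.92 − (−0.40) = +1.32 V.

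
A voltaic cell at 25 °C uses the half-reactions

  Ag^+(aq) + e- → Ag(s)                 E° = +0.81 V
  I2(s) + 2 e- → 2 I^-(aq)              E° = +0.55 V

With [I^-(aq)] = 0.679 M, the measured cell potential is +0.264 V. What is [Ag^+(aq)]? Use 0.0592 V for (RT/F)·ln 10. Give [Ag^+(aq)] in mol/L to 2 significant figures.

With Ag⁺/Ag at the cathode and I₂/I⁻ at the anode, E°cell = +0.81 − (+0.55) = +0.26 V (n = 2).
From the Nernst equation, log Q = n(E° − E)/0.0592 = 2·(+0.26 − (+0.264))/0.0592 = −0.135.
Balancing electrons gives 2 Ag^+(aq) + 2 I^-(aq) → 2 Ag(s) + I2(s); thus Q = 1 / ([Ag^+(aq)]^2·[I^-(aq)]^2).
Solving for the unknown gives log [Ag^+(aq)] = 0.236, so [Ag^+(aq)] ≈ 1.7 M.

1.7 M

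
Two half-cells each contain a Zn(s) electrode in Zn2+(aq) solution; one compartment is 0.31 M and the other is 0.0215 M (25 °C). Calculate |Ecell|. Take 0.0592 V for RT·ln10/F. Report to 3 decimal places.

For a concentration cell E°cell = 0, since both electrodes use the same couple.
The compartment with the higher Zn2+(aq) concentration (0.31 M) acts as the cathode; ions are reduced there and produced at the dilute (0.0215 M) anode.
With n = 2, Ecell = −(0.0592/2)·log([dilute]/[conc]) = −(0.0592/2)·log(0.0215/0.31) = +0.034 V.

0.034 V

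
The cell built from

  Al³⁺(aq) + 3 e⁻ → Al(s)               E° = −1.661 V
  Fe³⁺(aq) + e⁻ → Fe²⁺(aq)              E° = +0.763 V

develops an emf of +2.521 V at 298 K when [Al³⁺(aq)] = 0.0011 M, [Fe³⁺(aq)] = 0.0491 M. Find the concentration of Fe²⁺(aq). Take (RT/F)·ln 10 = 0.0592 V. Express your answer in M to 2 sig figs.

The Fe³⁺/Fe²⁺ couple has the larger reduction potential, so it is the cathode: E°cell = +0.763 − (−1.661) = +2.424 V and n = 3.
Rearranging E = E° − (0.0592/n)·log Q gives log Q = 3(+2.424 − (+2.521))/0.0592 = −4.916.
Balancing electrons gives 3 Fe³⁺(aq) + Al(s) → 3 Fe²⁺(aq) + Al³⁺(aq); thus Q = ([Fe²⁺(aq)]^3·[Al³⁺(aq)]) / [Fe³⁺(aq)]^3.
Substituting the known concentrations and solving, log [Fe²⁺(aq)] = −1.961 and [Fe²⁺(aq)] = 0.011 M.

0.011 M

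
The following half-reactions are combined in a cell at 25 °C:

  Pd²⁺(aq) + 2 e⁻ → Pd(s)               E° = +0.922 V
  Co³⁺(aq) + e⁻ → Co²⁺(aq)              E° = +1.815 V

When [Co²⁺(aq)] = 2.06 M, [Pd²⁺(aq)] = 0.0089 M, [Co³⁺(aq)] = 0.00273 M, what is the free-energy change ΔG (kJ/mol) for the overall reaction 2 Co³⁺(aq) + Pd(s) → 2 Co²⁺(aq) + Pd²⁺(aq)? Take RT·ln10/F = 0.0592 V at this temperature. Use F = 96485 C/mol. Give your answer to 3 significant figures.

−151 kJ/mol

The standard cell potential is +1.815 − (+0.922) = +0.893 V, with n = 2 electrons in the balanced equation.
Here Q = ([Co²⁺(aq)]^2·[Pd²⁺(aq)]) / [Co³⁺(aq)]^2 = 5.07×10^3 (log Q = 3.705), giving E = +0.893 − (0.0592/2)·(3.705) = +0.7833 V.
ΔG = −nFE = −(2)(96485)(+0.7833) J/mol = −151 kJ/mol.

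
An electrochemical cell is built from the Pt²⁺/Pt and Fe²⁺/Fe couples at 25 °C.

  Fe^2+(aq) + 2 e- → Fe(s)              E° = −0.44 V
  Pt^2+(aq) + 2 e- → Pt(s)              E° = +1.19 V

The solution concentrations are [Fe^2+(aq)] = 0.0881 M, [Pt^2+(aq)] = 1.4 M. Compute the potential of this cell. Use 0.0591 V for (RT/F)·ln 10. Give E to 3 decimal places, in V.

+1.665 V

Since E°(Pt²⁺/Pt) > E°(Fe²⁺/Fe), Pt²⁺/Pt serves as the cathode.
E°cell = E°cat − E°an = +1.19 − (−0.44) = +1.63 V; n = 2.
The balanced reaction is Pt^2+(aq) + Fe(s) → Pt(s) + Fe^2+(aq), so Q = [Fe^2+(aq)] / [Pt^2+(aq)] = 0.0629 and log Q = −1.201.
E = E° − (0.0591/n)·log Q = +1.63 − (0.0591/2)(−1.201) = +1.665 V.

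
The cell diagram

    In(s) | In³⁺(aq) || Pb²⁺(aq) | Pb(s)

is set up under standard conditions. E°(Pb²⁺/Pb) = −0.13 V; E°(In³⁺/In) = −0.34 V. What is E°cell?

+0.21 V

By convention the left-hand electrode in cell notation is the anode (oxidation) and the right-hand electrode is the cathode (reduction).
E°cell = E°(right) − E°(left) = −0.13 − (−0.34) = +0.21 V.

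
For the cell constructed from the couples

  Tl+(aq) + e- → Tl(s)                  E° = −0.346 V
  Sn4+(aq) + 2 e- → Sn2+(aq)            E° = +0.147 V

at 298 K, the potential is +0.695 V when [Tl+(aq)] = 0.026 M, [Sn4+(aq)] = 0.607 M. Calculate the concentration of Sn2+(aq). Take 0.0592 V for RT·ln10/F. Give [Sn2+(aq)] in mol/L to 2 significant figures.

0.00013 M

The Sn⁴⁺/Sn²⁺ couple has the larger reduction potential, so it is the cathode: E°cell = +0.147 − (−0.346) = +0.493 V and n = 2.
From the Nernst equation, log Q = n(E° − E)/0.0592 = 2·(+0.493 − (+0.695))/0.0592 = −6.824.
The balanced reaction is Sn4+(aq) + 2 Tl(s) → Sn2+(aq) + 2 Tl+(aq), so Q = ([Sn2+(aq)]·[Tl+(aq)]^2) / [Sn4+(aq)].
Isolating [Sn2+(aq)] in Q = 10^{−6.824} yields log [Sn2+(aq)] = −3.871, i.e. 0.00013 M.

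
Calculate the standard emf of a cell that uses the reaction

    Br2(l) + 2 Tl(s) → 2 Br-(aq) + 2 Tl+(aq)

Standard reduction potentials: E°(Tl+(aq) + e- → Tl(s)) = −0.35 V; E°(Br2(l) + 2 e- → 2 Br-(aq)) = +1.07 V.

+1.42 V

Br2(l) gains electrons, so the Br₂/Br⁻ couple is the cathode; the Tl⁺/Tl couple is the anode.
E°cell = E°(cathode) − E°(anode) = +1.07 − (−0.35) = +1.42 V.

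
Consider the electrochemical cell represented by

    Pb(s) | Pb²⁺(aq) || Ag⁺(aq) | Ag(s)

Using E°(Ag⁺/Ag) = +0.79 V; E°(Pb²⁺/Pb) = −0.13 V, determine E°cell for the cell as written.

By convention the left-hand electrode in cell notation is the anode (oxidation) and the right-hand electrode is the cathode (reduction).
E°cell = E°(right) − E°(left) = +0.79 − (−0.13) = +0.92 V.

+0.92 V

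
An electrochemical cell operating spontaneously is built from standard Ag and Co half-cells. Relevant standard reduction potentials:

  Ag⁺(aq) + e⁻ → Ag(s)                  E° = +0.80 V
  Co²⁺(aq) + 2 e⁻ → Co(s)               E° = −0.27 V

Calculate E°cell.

The Ag⁺/Ag couple has the higher E°, so Ag ion is reduced (cathode) and Co is oxidized (anode).
E°cell = E°(cathode) − E°(anode) = +0.80 − (−0.27) = +1.07 V.

+1.07 V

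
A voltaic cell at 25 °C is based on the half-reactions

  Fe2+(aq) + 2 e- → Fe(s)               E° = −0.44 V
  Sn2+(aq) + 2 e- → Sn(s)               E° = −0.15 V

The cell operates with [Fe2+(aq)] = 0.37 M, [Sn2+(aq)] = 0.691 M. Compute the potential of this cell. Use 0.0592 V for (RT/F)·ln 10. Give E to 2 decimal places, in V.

The Sn²⁺/Sn couple has the more positive E°, so it is the cathode; Fe²⁺/Fe is the anode.
The standard potential is −0.15 − (−0.44) = +0.29 V and the balanced reaction transfers n = 2 electrons.
The balanced reaction is Sn2+(aq) + Fe(s) → Sn(s) + Fe2+(aq), so Q = [Fe2+(aq)] / [Sn2+(aq)] = 0.535 and log Q = −0.271.
Applying E = E° − (RT ln10/nF)·log Q gives +0.29 − (0.0592/2)(−0.271) = +0.30 V.

+0.30 V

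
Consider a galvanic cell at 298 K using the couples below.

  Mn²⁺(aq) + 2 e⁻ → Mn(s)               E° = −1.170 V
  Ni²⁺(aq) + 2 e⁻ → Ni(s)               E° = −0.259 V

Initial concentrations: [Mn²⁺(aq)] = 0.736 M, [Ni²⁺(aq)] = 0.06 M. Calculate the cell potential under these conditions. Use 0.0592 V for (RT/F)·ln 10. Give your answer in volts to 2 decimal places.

Since E°(Ni²⁺/Ni) > E°(Mn²⁺/Mn), Ni²⁺/Ni serves as the cathode.
The standard potential is −0.259 − (−1.170) = +0.911 V and the balanced reaction transfers n = 2 electrons.
For the overall reaction Ni²⁺(aq) + Mn(s) → Ni(s) + Mn²⁺(aq), Q = [Mn²⁺(aq)] / [Ni²⁺(aq)] = 12.3, giving log Q = 1.089.
By the Nernst equation, E = +0.911 − (0.0592/2)·(1.089) = +0.88 V.

+0.88 V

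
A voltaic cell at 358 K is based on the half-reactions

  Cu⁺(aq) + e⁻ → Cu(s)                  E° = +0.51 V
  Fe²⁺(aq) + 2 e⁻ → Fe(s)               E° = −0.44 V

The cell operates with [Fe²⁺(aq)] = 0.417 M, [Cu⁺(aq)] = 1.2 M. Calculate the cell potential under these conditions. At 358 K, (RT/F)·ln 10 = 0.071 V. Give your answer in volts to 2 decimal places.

+0.97 V

The Cu⁺/Cu couple has the more positive E°, so it is the cathode; Fe²⁺/Fe is the anode.
E°cell = +0.51 − (−0.44) = +0.95 V, with n = 2 electrons transferred.
Balancing gives 2 Cu⁺(aq) + Fe(s) → 2 Cu(s) + Fe²⁺(aq); hence Q = [Fe²⁺(aq)] / [Cu⁺(aq)]^2 = 0.29 (log Q = −0.538).
By the Nernst equation, E = +0.95 − (0.071/2)·(−0.538) = +0.97 V.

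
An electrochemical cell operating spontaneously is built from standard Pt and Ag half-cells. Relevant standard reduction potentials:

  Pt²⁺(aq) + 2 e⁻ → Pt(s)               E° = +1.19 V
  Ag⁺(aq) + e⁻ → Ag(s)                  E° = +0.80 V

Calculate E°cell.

Of the two couples in this cell, the one with the more positive reduction potential is reduced at the cathode: here that is Pt²⁺/Pt (+1.19 V); Ag⁺/Ag (+0.80 V) is the anode.
E°cell = E°(cathode) − E°(anode) = +1.19 − (+0.80) = +0.39 V.

+0.39 V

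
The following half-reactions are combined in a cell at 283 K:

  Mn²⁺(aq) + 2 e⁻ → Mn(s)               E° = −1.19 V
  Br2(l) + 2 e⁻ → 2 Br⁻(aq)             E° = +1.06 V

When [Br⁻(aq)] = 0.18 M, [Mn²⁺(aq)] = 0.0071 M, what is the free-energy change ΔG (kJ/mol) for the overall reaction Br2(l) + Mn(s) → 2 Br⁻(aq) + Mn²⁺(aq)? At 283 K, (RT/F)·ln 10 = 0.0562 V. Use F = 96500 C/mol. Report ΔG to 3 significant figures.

With Br₂/Br⁻ reduced at the cathode, E°cell = +1.06 − (−1.19) = +2.25 V and n = 2.
Q = [Br⁻(aq)]^2·[Mn²⁺(aq)] = 0.00023, so log Q = −3.638 and E = +2.25 − (0.0562/2)(−3.638) = +2.3522 V.
Finally ΔG = −nFE = −(2)(96500 C/mol)(+2.3522 V) = −454 kJ/mol.

−454 kJ/mol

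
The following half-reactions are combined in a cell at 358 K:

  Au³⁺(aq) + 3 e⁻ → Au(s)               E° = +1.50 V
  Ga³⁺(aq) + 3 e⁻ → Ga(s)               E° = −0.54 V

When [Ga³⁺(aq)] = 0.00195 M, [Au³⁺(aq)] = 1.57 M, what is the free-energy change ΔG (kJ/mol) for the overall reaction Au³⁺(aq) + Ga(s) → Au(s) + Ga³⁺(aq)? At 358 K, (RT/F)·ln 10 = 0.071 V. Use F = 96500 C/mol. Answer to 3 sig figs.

−610 kJ/mol

With Au³⁺/Au reduced at the cathode, E°cell = +1.50 − (−0.54) = +2.04 V and n = 3.
Q = [Ga³⁺(aq)] / [Au³⁺(aq)] = 0.00124, so log Q = −2.906 and E = +2.04 − (0.071/3)(−2.906) = +2.1088 V.
ΔG = −nFE = −(3)(96500)(+2.1088) J/mol = −610 kJ/mol.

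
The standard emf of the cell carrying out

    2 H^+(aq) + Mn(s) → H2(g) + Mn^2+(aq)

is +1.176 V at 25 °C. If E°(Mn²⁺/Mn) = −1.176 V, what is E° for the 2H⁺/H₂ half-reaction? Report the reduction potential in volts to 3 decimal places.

In the reaction as written the 2H⁺/H₂ couple is reduced (cathode) and Mn²⁺/Mn is oxidized (anode), so E°cell = E°(2H⁺/H₂) − E°(Mn²⁺/Mn).
E°(2H⁺/H₂) = E°cell + E°(anode) = +1.176 + (−1.176) = +0.000 V.

+0.000 V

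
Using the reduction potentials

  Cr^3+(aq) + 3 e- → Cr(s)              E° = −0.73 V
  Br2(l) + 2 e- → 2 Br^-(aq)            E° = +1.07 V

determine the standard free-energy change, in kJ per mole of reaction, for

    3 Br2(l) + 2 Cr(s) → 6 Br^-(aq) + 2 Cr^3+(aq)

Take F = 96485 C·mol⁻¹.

In the reaction as written Br2(l) is reduced, so the Br₂/Br⁻ couple is the cathode and Cr³⁺/Cr is the anode.
E°cell = +1.07 − (−0.73) = +1.80 V; balancing electrons gives n = 6.
ΔG° = −nFE°cell = −(6)(96485)(+1.80) J/mol = −1042 kJ/mol.

−1042 kJ/mol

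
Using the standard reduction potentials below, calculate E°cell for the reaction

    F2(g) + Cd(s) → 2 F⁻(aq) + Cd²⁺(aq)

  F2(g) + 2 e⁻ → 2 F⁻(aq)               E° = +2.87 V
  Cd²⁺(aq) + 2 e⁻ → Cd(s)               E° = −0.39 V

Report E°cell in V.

F2(g) gains electrons, so the F₂/F⁻ couple is the cathode; the Cd²⁺/Cd couple is the anode.
E°cell = E°(cathode) − E°(anode) = +2.87 − (−0.39) = +3.26 V.

+3.26 V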